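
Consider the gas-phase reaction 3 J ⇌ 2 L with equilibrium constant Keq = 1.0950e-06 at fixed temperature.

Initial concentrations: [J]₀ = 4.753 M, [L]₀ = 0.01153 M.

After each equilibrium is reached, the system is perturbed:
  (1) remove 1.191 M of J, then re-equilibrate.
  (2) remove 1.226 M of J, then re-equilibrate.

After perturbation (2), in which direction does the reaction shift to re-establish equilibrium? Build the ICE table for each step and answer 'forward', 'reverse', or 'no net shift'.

Direction: reverse

Q₀ = 1.2381e-06 vs Keq = 1.0950e-06 ⇒ Q>K, reverse
Step 1:
                  J         L
  I           4.753   0.01153
  C        0.001025 -6.8326e-04
  E           4.754   0.01085
  solve Keq expr → x = -3.4163e-04; check Q = 1.0950e-06
Then remove 1.191 M of J.
Step 2:
                  J         L
  I           3.563   0.01085
  C        0.005688 -0.003792
  E           3.569  0.007055
  solve Keq expr → x = -0.001896; check Q = 1.0950e-06
Then remove 1.226 M of J.
Step 3:
                  J         L
  I           2.343  0.007055
  C        0.004936 -0.003291
  E           2.348  0.003764
  solve Keq expr → x = -0.001645; check Q = 1.0950e-06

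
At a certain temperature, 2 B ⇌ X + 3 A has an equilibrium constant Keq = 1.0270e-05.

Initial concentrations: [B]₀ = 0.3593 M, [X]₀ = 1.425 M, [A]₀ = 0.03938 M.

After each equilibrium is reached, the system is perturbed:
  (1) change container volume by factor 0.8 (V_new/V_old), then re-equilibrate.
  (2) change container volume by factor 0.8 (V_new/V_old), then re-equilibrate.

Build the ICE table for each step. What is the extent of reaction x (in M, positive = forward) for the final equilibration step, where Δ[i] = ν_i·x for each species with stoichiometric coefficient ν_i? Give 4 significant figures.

Q₀ = 6.7411e-04 vs Keq = 1.0270e-05 ⇒ Q>K, reverse
Step 1:
                   B          X          A
  Initial     0.3593      1.425    0.03938
  Change      0.0195  -0.009748   -0.02924
  Equil       0.3788      1.415    0.01014
  solve Keq expr → x = -0.009748; check Q = 1.0270e-05
Then change container volume by factor 0.8 (V_new/V_old).
Step 2:
                   B          X          A
  Initial     0.4735      1.769    0.01267
  Change    0.001155 -5.7744e-04  -0.001732
  Equil       0.4747      1.768    0.01094
  solve Keq expr → x = -5.7744e-04; check Q = 1.0270e-05
Then change container volume by factor 0.8 (V_new/V_old).
Step 3:
                   B          X          A
  Initial     0.5933      2.211    0.01367
  Change    0.001248 -6.2404e-04  -0.001872
  Equil       0.5946       2.21     0.0118
  solve Keq expr → x = -6.2404e-04; check Q = 1.0270e-05

x = -6.2404e-04 M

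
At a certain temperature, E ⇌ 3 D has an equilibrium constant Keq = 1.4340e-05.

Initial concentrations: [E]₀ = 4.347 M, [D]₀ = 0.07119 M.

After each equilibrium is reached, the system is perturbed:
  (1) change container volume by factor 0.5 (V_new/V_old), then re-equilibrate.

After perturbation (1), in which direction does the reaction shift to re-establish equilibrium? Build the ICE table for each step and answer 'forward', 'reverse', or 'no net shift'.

Q₀ = 8.2998e-05 vs Keq = 1.4340e-05 ⇒ Q>K, reverse
Step 1:
                   E          D
  I            4.347    0.07119
  C           0.0105   -0.03151
  E            4.358    0.03968
  solve Keq expr → x = -0.0105; check Q = 1.4340e-05
Then change container volume by factor 0.5 (V_new/V_old).
Step 2:
                   E          D
  I            8.715    0.07936
  C         0.009783   -0.02935
  E            8.725    0.05002
  solve Keq expr → x = -0.009783; check Q = 1.4340e-05

Direction: reverse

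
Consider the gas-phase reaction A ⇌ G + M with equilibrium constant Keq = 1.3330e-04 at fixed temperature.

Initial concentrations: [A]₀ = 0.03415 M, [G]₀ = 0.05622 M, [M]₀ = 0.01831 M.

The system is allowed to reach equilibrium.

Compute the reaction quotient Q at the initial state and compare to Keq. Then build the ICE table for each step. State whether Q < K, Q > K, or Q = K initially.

Q₀ = 0.03014; Q > K (proceeds reverse)

Q₀ = 0.03014 vs Keq = 1.3330e-04 ⇒ Q>K, reverse
Step 1:
                   A          G          M
  init       0.03415    0.05622    0.01831
  Δ          0.01813   -0.01813   -0.01813
  eq         0.05228    0.03809 1.8294e-04
  solve Keq expr → x = -0.01813; check Q = 1.3330e-04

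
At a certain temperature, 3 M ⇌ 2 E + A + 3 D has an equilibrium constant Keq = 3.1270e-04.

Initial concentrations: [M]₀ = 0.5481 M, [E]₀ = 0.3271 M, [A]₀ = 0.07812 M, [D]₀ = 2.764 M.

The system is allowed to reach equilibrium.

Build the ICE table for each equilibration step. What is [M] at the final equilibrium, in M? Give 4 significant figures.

Q₀ = 1.072 vs Keq = 3.1270e-04 ⇒ Q>K, reverse
Step 1:
                   M          E          A          D
  I           0.5481     0.3271    0.07812      2.764
  C           0.2334    -0.1556   -0.07781    -0.2334
  E           0.7815     0.1715 3.1321e-04      2.531
  solve Keq expr → x = -0.07781; check Q = 3.1270e-04

[M]_eq = 0.7815 M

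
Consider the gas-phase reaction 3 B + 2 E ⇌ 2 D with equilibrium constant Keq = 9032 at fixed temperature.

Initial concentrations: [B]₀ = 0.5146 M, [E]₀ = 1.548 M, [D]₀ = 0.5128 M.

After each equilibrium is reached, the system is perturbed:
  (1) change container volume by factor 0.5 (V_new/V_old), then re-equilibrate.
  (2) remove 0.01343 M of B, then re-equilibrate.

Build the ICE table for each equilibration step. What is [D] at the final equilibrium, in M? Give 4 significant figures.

[D]_eq = 1.678 M

Q₀ = 0.8053 vs Keq = 9032 ⇒ Q<K, forward
Step 1:
                   B          E          D
  I           0.5146      1.548     0.5128
  C          -0.4776    -0.3184     0.3184
  E          0.03699       1.23     0.8312
  solve Keq expr → x = 0.1592; check Q = 9032
Then change container volume by factor 0.5 (V_new/V_old).
Step 2:
                   B          E          D
  I          0.07397      2.459      1.662
  C         -0.03638   -0.02425    0.02425
  E          0.03759      2.435      1.687
  solve Keq expr → x = 0.01213; check Q = 9032
Then remove 0.01343 M of B.
Step 3:
                   B          E          D
  I          0.02416      2.435      1.687
  C          0.01321   0.008806  -0.008806
  E          0.03737      2.444      1.678
  solve Keq expr → x = -0.004403; check Q = 9032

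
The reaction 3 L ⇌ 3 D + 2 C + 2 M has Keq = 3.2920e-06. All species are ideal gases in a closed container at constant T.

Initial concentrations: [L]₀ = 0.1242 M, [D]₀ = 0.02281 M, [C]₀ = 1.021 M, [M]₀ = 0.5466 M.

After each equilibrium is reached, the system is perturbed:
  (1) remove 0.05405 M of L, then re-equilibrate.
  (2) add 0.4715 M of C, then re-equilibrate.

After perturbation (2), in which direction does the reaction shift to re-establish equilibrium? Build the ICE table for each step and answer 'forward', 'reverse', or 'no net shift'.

Q₀ = 0.001929 vs Keq = 3.2920e-06 ⇒ Q>K, reverse
Step 1:
                  L         D         C         M
  init       0.1242   0.02281     1.021    0.5466
  Δ         0.01958  -0.01958  -0.01305  -0.01305
  eq         0.1438  0.003234     1.008    0.5335
  solve Keq expr → x = -0.006525; check Q = 3.2920e-06
Then remove 0.05405 M of L.
Step 2:
                  L         D         C         M
  init      0.08973  0.003234     1.008    0.5335
  Δ        0.001186 -0.001186 -7.9070e-04 -7.9070e-04
  eq        0.09091  0.002048     1.007    0.5328
  solve Keq expr → x = -3.9535e-04; check Q = 3.2920e-06
Then add 0.4715 M of C.
Step 3:
                  L         D         C         M
  init      0.09091  0.002048     1.479    0.5328
  Δ       4.5385e-04 -4.5385e-04 -3.0257e-04 -3.0257e-04
  eq        0.09137  0.001594     1.478    0.5325
  solve Keq expr → x = -1.5128e-04; check Q = 3.2920e-06

Direction: reverse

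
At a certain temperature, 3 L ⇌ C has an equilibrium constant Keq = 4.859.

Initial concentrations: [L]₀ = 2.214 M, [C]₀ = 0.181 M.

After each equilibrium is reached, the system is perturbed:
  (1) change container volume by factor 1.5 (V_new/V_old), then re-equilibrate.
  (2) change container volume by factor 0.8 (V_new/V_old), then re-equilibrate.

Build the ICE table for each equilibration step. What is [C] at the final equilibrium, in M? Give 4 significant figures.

Q₀ = 0.01668 vs Keq = 4.859 ⇒ Q<K, forward
Step 1:
                  L         C
  Initial     2.214     0.181
  Change      -1.68    0.5599
  Equil      0.5342    0.7409
  solve Keq expr → x = 0.5599; check Q = 4.859
Then change container volume by factor 1.5 (V_new/V_old).
Step 2:
                  L         C
  Initial    0.3562    0.4939
  Change    0.09982  -0.03327
  Equil       0.456    0.4607
  solve Keq expr → x = -0.03327; check Q = 4.859
Then change container volume by factor 0.8 (V_new/V_old).
Step 3:
                  L         C
  Initial      0.57    0.5758
  Change   -0.07205   0.02402
  Equil      0.4979    0.5999
  solve Keq expr → x = 0.02402; check Q = 4.859

[C]_eq = 0.5999 M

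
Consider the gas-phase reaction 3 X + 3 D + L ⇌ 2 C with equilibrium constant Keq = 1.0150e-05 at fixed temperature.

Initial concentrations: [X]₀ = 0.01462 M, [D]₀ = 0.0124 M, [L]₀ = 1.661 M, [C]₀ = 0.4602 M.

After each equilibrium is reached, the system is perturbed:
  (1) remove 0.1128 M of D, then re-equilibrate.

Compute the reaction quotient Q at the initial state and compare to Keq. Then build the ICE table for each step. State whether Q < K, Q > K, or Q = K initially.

Q₀ = 2.1400e+10 vs Keq = 1.0150e-05 ⇒ Q>K, reverse
Step 1:
                   X          D          L          C
  I          0.01462     0.0124      1.661     0.4602
  C            0.688      0.688     0.2293    -0.4587
  E           0.7027     0.7004       1.89   0.001512
  solve Keq expr → x = -0.2293; check Q = 1.0150e-05
Then remove 0.1128 M of D.
Step 2:
                   X          D          L          C
  I           0.7027     0.5876       1.89   0.001512
  C       5.2097e-04 5.2097e-04 1.7366e-04 -3.4732e-04
  E           0.7032     0.5882      1.891   0.001165
  solve Keq expr → x = -1.7366e-04; check Q = 1.0150e-05

Q₀ = 2.1400e+10; Q > K (proceeds reverse)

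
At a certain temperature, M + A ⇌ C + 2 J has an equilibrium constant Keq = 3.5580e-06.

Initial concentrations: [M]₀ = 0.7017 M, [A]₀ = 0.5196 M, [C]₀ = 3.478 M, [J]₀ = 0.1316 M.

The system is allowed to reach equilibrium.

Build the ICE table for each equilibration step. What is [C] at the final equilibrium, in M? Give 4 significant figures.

Q₀ = 0.1652 vs Keq = 3.5580e-06 ⇒ Q>K, reverse
Step 1:
                   M          A          C          J
  Initial     0.7017     0.5196      3.478     0.1316
  Change     0.06546    0.06546   -0.06546    -0.1309
  Equil       0.7672     0.5851      3.413 6.8408e-04
  solve Keq expr → x = -0.06546; check Q = 3.5580e-06

[C]_eq = 3.413 M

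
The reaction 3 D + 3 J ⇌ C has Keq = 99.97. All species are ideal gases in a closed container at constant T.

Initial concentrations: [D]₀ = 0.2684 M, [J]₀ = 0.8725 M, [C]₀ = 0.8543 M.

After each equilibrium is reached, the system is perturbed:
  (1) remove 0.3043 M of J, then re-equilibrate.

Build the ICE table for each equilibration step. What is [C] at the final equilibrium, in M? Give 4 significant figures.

[C]_eq = 0.8355 M

Q₀ = 66.52 vs Keq = 99.97 ⇒ Q<K, forward
Step 1:
                   D          J          C
  init        0.2684     0.8725     0.8543
  Δ         -0.02605   -0.02605   0.008683
  eq          0.2423     0.8464      0.863
  solve Keq expr → x = 0.008683; check Q = 99.97
Then remove 0.3043 M of J.
Step 2:
                   D          J          C
  init        0.2423     0.5421      0.863
  Δ          0.08252    0.08252   -0.02751
  eq          0.3249     0.6247     0.8355
  solve Keq expr → x = -0.02751; check Q = 99.97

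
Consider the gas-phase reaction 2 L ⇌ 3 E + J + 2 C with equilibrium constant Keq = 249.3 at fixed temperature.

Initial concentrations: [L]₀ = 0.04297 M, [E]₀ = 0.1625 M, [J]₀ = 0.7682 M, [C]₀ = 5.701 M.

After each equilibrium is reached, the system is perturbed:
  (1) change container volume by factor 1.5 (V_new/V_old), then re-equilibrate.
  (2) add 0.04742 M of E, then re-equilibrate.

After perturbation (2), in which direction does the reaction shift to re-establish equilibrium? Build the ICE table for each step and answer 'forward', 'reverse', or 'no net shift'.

Q₀ = 58.02 vs Keq = 249.3 ⇒ Q<K, forward
Step 1:
                  L         E         J         C
  init      0.04297    0.1625    0.7682     5.701
  Δ        -0.01696   0.02545  0.008482   0.01696
  eq        0.02601    0.1879    0.7767     5.718
  solve Keq expr → x = 0.008482; check Q = 249.3
Then change container volume by factor 1.5 (V_new/V_old).
Step 2:
                  L         E         J         C
  init      0.01734    0.1253    0.5178     3.812
  Δ       -0.008387   0.01258  0.004193  0.008387
  eq        0.00895    0.1379     0.522      3.82
  solve Keq expr → x = 0.004193; check Q = 249.3
Then add 0.04742 M of E.
Step 3:
                  L         E         J         C
  init      0.00895    0.1853     0.522      3.82
  Δ        0.004241 -0.006361  -0.00212 -0.004241
  eq        0.01319    0.1789    0.5199     3.816
  solve Keq expr → x = -0.00212; check Q = 249.3

Direction: reverse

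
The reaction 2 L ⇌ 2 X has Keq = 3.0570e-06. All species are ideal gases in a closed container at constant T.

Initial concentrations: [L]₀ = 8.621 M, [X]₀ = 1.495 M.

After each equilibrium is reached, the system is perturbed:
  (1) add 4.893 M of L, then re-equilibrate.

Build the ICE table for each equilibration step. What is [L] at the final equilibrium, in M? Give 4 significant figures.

Q₀ = 0.03007 vs Keq = 3.0570e-06 ⇒ Q>K, reverse
Step 1:
                  L         X
  I           8.621     1.495
  C           1.477    -1.477
  E            10.1   0.01766
  solve Keq expr → x = -0.7387; check Q = 3.0570e-06
Then add 4.893 M of L.
Step 2:
                  L         X
  I           14.99   0.01766
  C        -0.00854   0.00854
  E           14.98    0.0262
  solve Keq expr → x = 0.00427; check Q = 3.0570e-06

[L]_eq = 14.98 M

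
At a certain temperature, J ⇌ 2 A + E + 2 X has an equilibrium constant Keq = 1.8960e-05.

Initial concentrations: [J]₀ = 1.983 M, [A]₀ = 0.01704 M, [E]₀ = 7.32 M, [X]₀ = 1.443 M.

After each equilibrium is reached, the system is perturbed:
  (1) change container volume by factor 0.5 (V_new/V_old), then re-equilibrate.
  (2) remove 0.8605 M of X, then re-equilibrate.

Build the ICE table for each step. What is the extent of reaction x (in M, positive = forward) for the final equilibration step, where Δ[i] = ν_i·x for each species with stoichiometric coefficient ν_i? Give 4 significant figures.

x = 1.7192e-04 M

Q₀ = 0.002232 vs Keq = 1.8960e-05 ⇒ Q>K, reverse
Step 1:
                   J          A          E          X
  init         1.983    0.01704       7.32      1.443
  Δ         0.007724   -0.01545  -0.007724   -0.01545
  eq           1.991   0.001592      7.312      1.428
  solve Keq expr → x = -0.007724; check Q = 1.8960e-05
Then change container volume by factor 0.5 (V_new/V_old).
Step 2:
                   J          A          E          X
  init         3.981   0.003183      14.62      2.855
  Δ         0.001193  -0.002386  -0.001193  -0.002386
  eq           3.983 7.9657e-04      14.62      2.853
  solve Keq expr → x = -0.001193; check Q = 1.8960e-05
Then remove 0.8605 M of X.
Step 3:
                   J          A          E          X
  init         3.983 7.9657e-04      14.62      1.992
  Δ       -1.7192e-04 3.4383e-04 1.7192e-04 3.4383e-04
  eq           3.982    0.00114      14.62      1.993
  solve Keq expr → x = 1.7192e-04; check Q = 1.8960e-05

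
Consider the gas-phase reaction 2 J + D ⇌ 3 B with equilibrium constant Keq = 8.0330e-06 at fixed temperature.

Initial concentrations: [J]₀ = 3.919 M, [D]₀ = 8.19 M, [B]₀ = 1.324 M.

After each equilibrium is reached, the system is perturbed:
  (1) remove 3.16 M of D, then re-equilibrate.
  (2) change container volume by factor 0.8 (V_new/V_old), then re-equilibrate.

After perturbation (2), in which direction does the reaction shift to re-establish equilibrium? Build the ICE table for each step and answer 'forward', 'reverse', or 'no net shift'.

Direction: no net shift

Q₀ = 0.01845 vs Keq = 8.0330e-06 ⇒ Q>K, reverse
Step 1:
                   J          D          B
  Initial      3.919       8.19      1.324
  Change      0.8057     0.4028     -1.208
  Equil        4.725      8.593     0.1155
  solve Keq expr → x = -0.4028; check Q = 8.0330e-06
Then remove 3.16 M of D.
Step 2:
                   J          D          B
  Initial      4.725      5.433     0.1155
  Change     0.01079   0.005395   -0.01618
  Equil        4.735      5.438    0.09932
  solve Keq expr → x = -0.005395; check Q = 8.0330e-06
Then change container volume by factor 0.8 (V_new/V_old).
Step 3:
                   J          D          B
  Initial      5.919      6.798     0.1241
  Change           0          0          0
  Equil        5.919      6.798     0.1241
  solve Keq expr → x = 0; check Q = 8.0330e-06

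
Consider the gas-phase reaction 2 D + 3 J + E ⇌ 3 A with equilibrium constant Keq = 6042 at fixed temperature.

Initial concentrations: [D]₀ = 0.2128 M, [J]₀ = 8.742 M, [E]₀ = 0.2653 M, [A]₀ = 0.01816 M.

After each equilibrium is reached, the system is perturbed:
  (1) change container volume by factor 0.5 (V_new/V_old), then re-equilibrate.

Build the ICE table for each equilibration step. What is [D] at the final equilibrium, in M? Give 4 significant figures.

[D]_eq = 1.8279e-04 M

Q₀ = 7.4616e-07 vs Keq = 6042 ⇒ Q<K, forward
Step 1:
                    D           J           E           A
  init         0.2128       8.742      0.2653     0.01816
  Δ           -0.2125     -0.3188     -0.1063      0.3188
  eq       2.5814e-04       8.423       0.159       0.337
  solve Keq expr → x = 0.1063; check Q = 6042
Then change container volume by factor 0.5 (V_new/V_old).
Step 2:
                    D           J           E           A
  init     5.1627e-04       16.85      0.3181      0.6739
  Δ       -3.3348e-04 -5.0022e-04 -1.6674e-04  5.0022e-04
  eq       1.8279e-04       16.85      0.3179      0.6744
  solve Keq expr → x = 1.6674e-04; check Q = 6042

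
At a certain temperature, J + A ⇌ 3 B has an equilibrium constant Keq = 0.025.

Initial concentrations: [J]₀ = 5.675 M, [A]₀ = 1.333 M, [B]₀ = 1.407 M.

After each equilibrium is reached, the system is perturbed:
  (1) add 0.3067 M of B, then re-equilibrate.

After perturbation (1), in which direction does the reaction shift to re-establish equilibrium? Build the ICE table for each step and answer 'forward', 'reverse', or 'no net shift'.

Direction: reverse

Q₀ = 0.3682 vs Keq = 0.025 ⇒ Q>K, reverse
Step 1:
                  J         A         B
  Initial     5.675     1.333     1.407
  Change     0.2628    0.2628   -0.7883
  Equil       5.938     1.596    0.6187
  solve Keq expr → x = -0.2628; check Q = 0.025
Then add 0.3067 M of B.
Step 2:
                  J         A         B
  Initial     5.938     1.596    0.9254
  Change      0.097     0.097    -0.291
  Equil       6.035     1.693    0.6344
  solve Keq expr → x = -0.097; check Q = 0.025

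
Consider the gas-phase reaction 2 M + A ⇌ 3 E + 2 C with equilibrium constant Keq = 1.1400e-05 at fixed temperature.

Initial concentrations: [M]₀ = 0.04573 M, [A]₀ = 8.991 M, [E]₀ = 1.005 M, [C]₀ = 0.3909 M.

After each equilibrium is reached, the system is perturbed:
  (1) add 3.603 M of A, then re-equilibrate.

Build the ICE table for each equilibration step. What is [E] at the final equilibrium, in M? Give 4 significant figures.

[E]_eq = 0.4443 M

Q₀ = 8.249 vs Keq = 1.1400e-05 ⇒ Q>K, reverse
Step 1:
                    M           A           E           C
  init        0.04573       8.991       1.005      0.3909
  Δ            0.3762      0.1881     -0.5642     -0.3762
  eq           0.4219       9.179      0.4408     0.01475
  solve Keq expr → x = -0.1881; check Q = 1.1400e-05
Then add 3.603 M of A.
Step 2:
                    M           A           E           C
  init         0.4219       12.78      0.4408     0.01475
  Δ         -0.002352   -0.001176    0.003528    0.002352
  eq           0.4195       12.78      0.4443      0.0171
  solve Keq expr → x = 0.001176; check Q = 1.1400e-05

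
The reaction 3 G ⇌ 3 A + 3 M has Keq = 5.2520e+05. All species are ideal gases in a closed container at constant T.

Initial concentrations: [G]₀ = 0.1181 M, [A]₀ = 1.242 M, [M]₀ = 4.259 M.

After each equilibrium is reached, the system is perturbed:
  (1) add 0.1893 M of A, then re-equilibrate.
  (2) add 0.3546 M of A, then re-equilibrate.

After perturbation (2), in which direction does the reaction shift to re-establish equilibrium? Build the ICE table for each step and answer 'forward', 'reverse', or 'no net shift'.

Direction: reverse

Q₀ = 8.9854e+04 vs Keq = 5.2520e+05 ⇒ Q<K, forward
Step 1:
                  G         A         M
  I          0.1181     1.242     4.259
  C        -0.04916   0.04916   0.04916
  E         0.06894     1.291     4.308
  solve Keq expr → x = 0.01639; check Q = 5.2520e+05
Then add 0.1893 M of A.
Step 2:
                  G         A         M
  I         0.06894      1.48     4.308
  C        0.009432 -0.009432 -0.009432
  E         0.07838     1.471     4.299
  solve Keq expr → x = -0.003144; check Q = 5.2520e+05
Then add 0.3546 M of A.
Step 3:
                  G         A         M
  I         0.07838     1.826     4.299
  C         0.01756  -0.01756  -0.01756
  E         0.09594     1.808     4.281
  solve Keq expr → x = -0.005855; check Q = 5.2520e+05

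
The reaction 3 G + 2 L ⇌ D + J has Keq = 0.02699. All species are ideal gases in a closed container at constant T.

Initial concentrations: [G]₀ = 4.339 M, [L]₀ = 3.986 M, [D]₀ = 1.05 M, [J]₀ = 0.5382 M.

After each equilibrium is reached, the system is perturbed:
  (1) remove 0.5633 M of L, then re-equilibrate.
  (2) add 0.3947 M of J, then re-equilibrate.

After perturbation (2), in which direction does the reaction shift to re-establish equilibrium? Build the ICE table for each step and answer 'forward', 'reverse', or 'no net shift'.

Q₀ = 4.3540e-04 vs Keq = 0.02699 ⇒ Q<K, forward
Step 1:
                   G          L          D          J
  I            4.339      3.986       1.05     0.5382
  C           -2.071     -1.381     0.6903     0.6903
  E            2.268      2.605       1.74      1.228
  solve Keq expr → x = 0.6903; check Q = 0.02699
Then remove 0.5633 M of L.
Step 2:
                   G          L          D          J
  I            2.268      2.042       1.74      1.228
  C           0.2053     0.1369   -0.06845   -0.06845
  E            2.473      2.179      1.672       1.16
  solve Keq expr → x = -0.06845; check Q = 0.02699
Then add 0.3947 M of J.
Step 3:
                   G          L          D          J
  I            2.473      2.179      1.672      1.555
  C           0.1331    0.08872   -0.04436   -0.04436
  E            2.607      2.268      1.627       1.51
  solve Keq expr → x = -0.04436; check Q = 0.02699

Direction: reverse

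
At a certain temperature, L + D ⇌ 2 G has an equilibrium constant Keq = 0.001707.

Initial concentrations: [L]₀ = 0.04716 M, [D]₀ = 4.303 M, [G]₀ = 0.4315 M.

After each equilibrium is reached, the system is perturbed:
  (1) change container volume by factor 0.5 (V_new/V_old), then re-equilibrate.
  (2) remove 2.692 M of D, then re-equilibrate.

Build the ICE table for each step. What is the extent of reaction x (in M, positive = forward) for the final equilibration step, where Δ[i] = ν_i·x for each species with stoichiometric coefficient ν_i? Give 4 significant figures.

x = -0.006743 M

Q₀ = 0.9175 vs Keq = 0.001707 ⇒ Q>K, reverse
Step 1:
                   L          D          G
  Initial    0.04716      4.303     0.4315
  Change      0.1942     0.1942    -0.3885
  Equil       0.2414      4.497    0.04305
  solve Keq expr → x = -0.1942; check Q = 0.001707
Then change container volume by factor 0.5 (V_new/V_old).
Step 2:
                   L          D          G
  Initial     0.4828      8.994    0.08609
  Change           0          0          0
  Equil       0.4828      8.994    0.08609
  solve Keq expr → x = 0; check Q = 0.001707
Then remove 2.692 M of D.
Step 3:
                   L          D          G
  Initial     0.4828      6.302    0.08609
  Change    0.006743   0.006743   -0.01349
  Equil       0.4895      6.309    0.07261
  solve Keq expr → x = -0.006743; check Q = 0.001707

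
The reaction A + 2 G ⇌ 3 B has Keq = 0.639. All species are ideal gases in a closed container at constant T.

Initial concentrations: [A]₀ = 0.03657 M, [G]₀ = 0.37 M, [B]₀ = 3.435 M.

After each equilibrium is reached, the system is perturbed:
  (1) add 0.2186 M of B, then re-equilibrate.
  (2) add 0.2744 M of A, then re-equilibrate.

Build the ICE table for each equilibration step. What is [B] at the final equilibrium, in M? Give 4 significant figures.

[B]_eq = 1.355 M

Q₀ = 8096 vs Keq = 0.639 ⇒ Q>K, reverse
Step 1:
                  A         G         B
  Initial   0.03657      0.37     3.435
  Change      0.745      1.49    -2.235
  Equil      0.7816      1.86       1.2
  solve Keq expr → x = -0.745; check Q = 0.639
Then add 0.2186 M of B.
Step 2:
                  A         G         B
  Initial    0.7816      1.86     1.419
  Change       0.05       0.1     -0.15
  Equil      0.8316      1.96     1.269
  solve Keq expr → x = -0.05; check Q = 0.639
Then add 0.2744 M of A.
Step 3:
                  A         G         B
  Initial     1.106      1.96     1.269
  Change   -0.02895   -0.0579   0.08685
  Equil       1.077     1.902     1.355
  solve Keq expr → x = 0.02895; check Q = 0.639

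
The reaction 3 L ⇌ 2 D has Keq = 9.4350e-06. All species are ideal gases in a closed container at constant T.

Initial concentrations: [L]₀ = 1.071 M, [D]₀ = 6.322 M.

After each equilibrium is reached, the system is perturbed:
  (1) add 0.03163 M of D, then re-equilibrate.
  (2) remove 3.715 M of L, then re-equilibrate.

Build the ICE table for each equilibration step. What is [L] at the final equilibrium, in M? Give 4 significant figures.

Q₀ = 32.53 vs Keq = 9.4350e-06 ⇒ Q>K, reverse
Step 1:
                  L         D
  Initial     1.071     6.322
  Change      9.328    -6.219
  Equil        10.4     0.103
  solve Keq expr → x = -3.109; check Q = 9.4350e-06
Then add 0.03163 M of D.
Step 2:
                  L         D
  Initial      10.4    0.1346
  Change    0.04641  -0.03094
  Equil       10.45    0.1037
  solve Keq expr → x = -0.01547; check Q = 9.4350e-06
Then remove 3.715 M of L.
Step 3:
                  L         D
  Initial     6.731    0.1037
  Change    0.07377  -0.04918
  Equil       6.805   0.05452
  solve Keq expr → x = -0.02459; check Q = 9.4350e-06

[L]_eq = 6.805 M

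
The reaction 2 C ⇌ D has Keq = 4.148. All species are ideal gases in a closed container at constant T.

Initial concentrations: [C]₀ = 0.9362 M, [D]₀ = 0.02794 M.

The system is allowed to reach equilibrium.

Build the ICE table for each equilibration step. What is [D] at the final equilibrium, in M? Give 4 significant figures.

[D]_eq = 0.3507 M

Q₀ = 0.03188 vs Keq = 4.148 ⇒ Q<K, forward
Step 1:
                  C         D
  I          0.9362   0.02794
  C         -0.6454    0.3227
  E          0.2908    0.3507
  solve Keq expr → x = 0.3227; check Q = 4.148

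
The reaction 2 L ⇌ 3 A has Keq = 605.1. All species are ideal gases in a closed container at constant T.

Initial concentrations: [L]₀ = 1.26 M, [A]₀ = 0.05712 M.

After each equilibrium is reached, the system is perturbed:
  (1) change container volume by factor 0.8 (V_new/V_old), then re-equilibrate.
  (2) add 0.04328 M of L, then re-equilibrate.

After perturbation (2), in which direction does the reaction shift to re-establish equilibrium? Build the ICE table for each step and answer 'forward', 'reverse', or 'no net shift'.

Direction: forward

Q₀ = 1.1739e-04 vs Keq = 605.1 ⇒ Q<K, forward
Step 1:
                   L          A
  init          1.26    0.05712
  Δ           -1.162      1.743
  eq         0.09816        1.8
  solve Keq expr → x = 0.5809; check Q = 605.1
Then change container volume by factor 0.8 (V_new/V_old).
Step 2:
                   L          A
  init        0.1227       2.25
  Δ          0.01274   -0.01911
  eq          0.1354      2.231
  solve Keq expr → x = -0.00637; check Q = 605.1
Then add 0.04328 M of L.
Step 3:
                   L          A
  init        0.1787      2.231
  Δ         -0.03805    0.05707
  eq          0.1407      2.288
  solve Keq expr → x = 0.01902; check Q = 605.1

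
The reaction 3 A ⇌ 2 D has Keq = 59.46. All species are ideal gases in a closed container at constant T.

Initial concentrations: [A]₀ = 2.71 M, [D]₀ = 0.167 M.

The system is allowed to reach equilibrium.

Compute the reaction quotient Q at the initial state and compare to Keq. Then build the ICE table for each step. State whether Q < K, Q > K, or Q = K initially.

Q₀ = 0.001401; Q < K (proceeds forward)

Q₀ = 0.001401 vs Keq = 59.46 ⇒ Q<K, forward
Step 1:
                   A          D
  Initial       2.71      0.167
  Change      -2.341      1.561
  Equil       0.3689      1.728
  solve Keq expr → x = 0.7804; check Q = 59.46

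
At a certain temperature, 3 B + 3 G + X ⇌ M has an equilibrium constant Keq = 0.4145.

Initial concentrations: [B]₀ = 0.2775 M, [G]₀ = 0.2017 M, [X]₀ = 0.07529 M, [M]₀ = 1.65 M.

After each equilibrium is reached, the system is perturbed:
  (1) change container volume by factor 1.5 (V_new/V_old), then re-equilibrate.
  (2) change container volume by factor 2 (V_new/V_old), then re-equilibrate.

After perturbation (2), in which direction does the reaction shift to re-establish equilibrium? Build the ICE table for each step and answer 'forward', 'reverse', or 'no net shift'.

Direction: reverse

Q₀ = 1.2498e+05 vs Keq = 0.4145 ⇒ Q>K, reverse
Step 1:
                   B          G          X          M
  Initial     0.2775     0.2017    0.07529       1.65
  Change       1.136      1.136     0.3786    -0.3786
  Equil        1.413      1.338     0.4539      1.271
  solve Keq expr → x = -0.3786; check Q = 0.4145
Then change container volume by factor 1.5 (V_new/V_old).
Step 2:
                   B          G          X          M
  Initial     0.9423     0.8917     0.3026     0.8476
  Change       0.353      0.353     0.1177    -0.1177
  Equil        1.295      1.245     0.4203     0.7299
  solve Keq expr → x = -0.1177; check Q = 0.4145
Then change container volume by factor 2 (V_new/V_old).
Step 3:
                   B          G          X          M
  Initial     0.6476     0.6223     0.2101      0.365
  Change      0.4345     0.4345     0.1448    -0.1448
  Equil        1.082      1.057      0.355     0.2201
  solve Keq expr → x = -0.1448; check Q = 0.4145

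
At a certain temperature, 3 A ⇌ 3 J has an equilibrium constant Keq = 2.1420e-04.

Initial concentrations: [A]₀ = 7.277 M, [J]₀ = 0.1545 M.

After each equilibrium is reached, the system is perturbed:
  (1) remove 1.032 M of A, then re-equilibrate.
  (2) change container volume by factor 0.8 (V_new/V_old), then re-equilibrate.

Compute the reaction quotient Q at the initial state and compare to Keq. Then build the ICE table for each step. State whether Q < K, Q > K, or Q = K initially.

Q₀ = 9.5704e-06; Q < K (proceeds forward)

Q₀ = 9.5704e-06 vs Keq = 2.1420e-04 ⇒ Q<K, forward
Step 1:
                  A         J
  Initial     7.277    0.1545
  Change     -0.265     0.265
  Equil       7.012    0.4195
  solve Keq expr → x = 0.08835; check Q = 2.1420e-04
Then remove 1.032 M of A.
Step 2:
                  A         J
  Initial      5.98    0.4195
  Change    0.05826  -0.05826
  Equil       6.038    0.3613
  solve Keq expr → x = -0.01942; check Q = 2.1420e-04
Then change container volume by factor 0.8 (V_new/V_old).
Step 3:
                  A         J
  Initial     7.548    0.4516
  Change          0         0
  Equil       7.548    0.4516
  solve Keq expr → x = 0; check Q = 2.1420e-04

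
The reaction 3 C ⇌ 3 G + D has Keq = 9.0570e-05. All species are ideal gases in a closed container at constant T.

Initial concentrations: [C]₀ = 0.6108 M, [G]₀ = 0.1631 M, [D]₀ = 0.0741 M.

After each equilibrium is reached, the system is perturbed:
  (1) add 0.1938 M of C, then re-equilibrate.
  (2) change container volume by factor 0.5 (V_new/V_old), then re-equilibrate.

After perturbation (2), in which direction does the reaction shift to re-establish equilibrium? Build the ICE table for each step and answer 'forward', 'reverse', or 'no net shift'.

Q₀ = 0.001411 vs Keq = 9.0570e-05 ⇒ Q>K, reverse
Step 1:
                   C          G          D
  I           0.6108     0.1631     0.0741
  C          0.07803   -0.07803   -0.02601
  E           0.6888    0.08507    0.04809
  solve Keq expr → x = -0.02601; check Q = 9.0570e-05
Then add 0.1938 M of C.
Step 2:
                   C          G          D
  I           0.8826    0.08507    0.04809
  C          -0.0177     0.0177   0.005901
  E           0.8649     0.1028    0.05399
  solve Keq expr → x = 0.005901; check Q = 9.0570e-05
Then change container volume by factor 0.5 (V_new/V_old).
Step 3:
                   C          G          D
  I             1.73     0.2055      0.108
  C          0.03318   -0.03318   -0.01106
  E            1.763     0.1724    0.09692
  solve Keq expr → x = -0.01106; check Q = 9.0570e-05

Direction: reverse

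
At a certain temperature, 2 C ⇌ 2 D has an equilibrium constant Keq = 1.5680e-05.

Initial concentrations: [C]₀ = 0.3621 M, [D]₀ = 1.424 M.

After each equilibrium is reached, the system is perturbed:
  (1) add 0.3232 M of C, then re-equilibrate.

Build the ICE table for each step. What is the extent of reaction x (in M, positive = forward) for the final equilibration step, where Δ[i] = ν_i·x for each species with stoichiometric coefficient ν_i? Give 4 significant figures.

Q₀ = 15.47 vs Keq = 1.5680e-05 ⇒ Q>K, reverse
Step 1:
                  C         D
  init       0.3621     1.424
  Δ           1.417    -1.417
  eq          1.779  0.007045
  solve Keq expr → x = -0.7085; check Q = 1.5680e-05
Then add 0.3232 M of C.
Step 2:
                  C         D
  init        2.102  0.007045
  Δ       -0.001275  0.001275
  eq          2.101  0.008319
  solve Keq expr → x = 6.3738e-04; check Q = 1.5680e-05

x = 6.3738e-04 M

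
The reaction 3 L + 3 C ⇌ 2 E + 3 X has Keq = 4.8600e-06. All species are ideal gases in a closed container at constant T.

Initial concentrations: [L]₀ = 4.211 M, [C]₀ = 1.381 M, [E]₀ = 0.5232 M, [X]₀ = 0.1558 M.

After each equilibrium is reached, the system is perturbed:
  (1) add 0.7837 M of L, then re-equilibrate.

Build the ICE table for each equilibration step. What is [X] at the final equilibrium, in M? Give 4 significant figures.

[X]_eq = 0.1742 M

Q₀ = 5.2638e-06 vs Keq = 4.8600e-06 ⇒ Q>K, reverse
Step 1:
                   L          C          E          X
  I            4.211      1.381     0.5232     0.1558
  C         0.003207   0.003207  -0.002138  -0.003207
  E            4.214      1.384     0.5211     0.1526
  solve Keq expr → x = -0.001069; check Q = 4.8600e-06
Then add 0.7837 M of L.
Step 2:
                   L          C          E          X
  I            4.998      1.384     0.5211     0.1526
  C         -0.02159   -0.02159    0.01439    0.02159
  E            4.976      1.363     0.5355     0.1742
  solve Keq expr → x = 0.007197; check Q = 4.8600e-06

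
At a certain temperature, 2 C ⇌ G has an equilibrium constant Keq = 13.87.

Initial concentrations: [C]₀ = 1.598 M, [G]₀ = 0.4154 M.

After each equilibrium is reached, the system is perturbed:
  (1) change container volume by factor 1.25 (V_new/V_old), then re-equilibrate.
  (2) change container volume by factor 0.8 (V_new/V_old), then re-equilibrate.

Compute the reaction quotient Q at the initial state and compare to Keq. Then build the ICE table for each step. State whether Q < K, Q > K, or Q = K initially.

Q₀ = 0.1627; Q < K (proceeds forward)

Q₀ = 0.1627 vs Keq = 13.87 ⇒ Q<K, forward
Step 1:
                  C         G
  Initial     1.598    0.4154
  Change      -1.32    0.6598
  Equil      0.2784     1.075
  solve Keq expr → x = 0.6598; check Q = 13.87
Then change container volume by factor 1.25 (V_new/V_old).
Step 2:
                  C         G
  Initial    0.2227    0.8602
  Change    0.02451  -0.01226
  Equil      0.2472    0.8479
  solve Keq expr → x = -0.01226; check Q = 13.87
Then change container volume by factor 0.8 (V_new/V_old).
Step 3:
                  C         G
  Initial    0.3091      1.06
  Change   -0.03064   0.01532
  Equil      0.2784     1.075
  solve Keq expr → x = 0.01532; check Q = 13.87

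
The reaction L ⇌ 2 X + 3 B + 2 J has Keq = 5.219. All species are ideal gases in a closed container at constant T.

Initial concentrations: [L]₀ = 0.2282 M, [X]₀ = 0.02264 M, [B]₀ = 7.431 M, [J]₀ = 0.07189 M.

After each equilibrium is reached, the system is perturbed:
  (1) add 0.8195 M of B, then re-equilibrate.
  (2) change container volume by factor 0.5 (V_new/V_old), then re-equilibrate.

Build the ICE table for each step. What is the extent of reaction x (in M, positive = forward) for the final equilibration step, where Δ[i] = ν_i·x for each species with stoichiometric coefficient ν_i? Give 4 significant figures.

Q₀ = 0.004763 vs Keq = 5.219 ⇒ Q<K, forward
Step 1:
                   L          X          B          J
  I           0.2282    0.02264      7.431    0.07189
  C         -0.07903     0.1581     0.2371     0.1581
  E           0.1492     0.1807      7.668       0.23
  solve Keq expr → x = 0.07903; check Q = 5.219
Then add 0.8195 M of B.
Step 2:
                   L          X          B          J
  I           0.1492     0.1807      8.488       0.23
  C         0.006286   -0.01257   -0.01886   -0.01257
  E           0.1555     0.1681      8.469     0.2174
  solve Keq expr → x = -0.006286; check Q = 5.219
Then change container volume by factor 0.5 (V_new/V_old).
Step 3:
                   L          X          B          J
  I           0.3109     0.3363      16.94     0.4348
  C           0.1145    -0.2291    -0.3436    -0.2291
  E           0.4255     0.1072      16.59     0.2057
  solve Keq expr → x = -0.1145; check Q = 5.219

x = -0.1145 M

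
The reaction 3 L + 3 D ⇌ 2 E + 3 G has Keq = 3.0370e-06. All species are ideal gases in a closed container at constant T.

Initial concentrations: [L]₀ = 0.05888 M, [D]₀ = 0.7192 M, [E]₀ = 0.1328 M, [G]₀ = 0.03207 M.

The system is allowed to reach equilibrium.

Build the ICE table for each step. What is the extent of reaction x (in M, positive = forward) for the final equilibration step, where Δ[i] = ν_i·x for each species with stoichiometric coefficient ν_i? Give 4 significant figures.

x = -0.009357 M

Q₀ = 0.00766 vs Keq = 3.0370e-06 ⇒ Q>K, reverse
Step 1:
                  L         D         E         G
  init      0.05888    0.7192    0.1328   0.03207
  Δ         0.02807   0.02807  -0.01871  -0.02807
  eq        0.08695    0.7473    0.1141     0.004
  solve Keq expr → x = -0.009357; check Q = 3.0370e-06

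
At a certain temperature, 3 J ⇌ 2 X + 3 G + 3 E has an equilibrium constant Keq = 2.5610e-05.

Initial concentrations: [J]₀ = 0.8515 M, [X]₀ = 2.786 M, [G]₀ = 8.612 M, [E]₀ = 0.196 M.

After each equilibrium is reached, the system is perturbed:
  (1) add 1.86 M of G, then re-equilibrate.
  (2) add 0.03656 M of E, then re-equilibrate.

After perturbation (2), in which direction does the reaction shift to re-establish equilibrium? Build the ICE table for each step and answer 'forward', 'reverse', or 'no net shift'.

Direction: reverse

Q₀ = 60.46 vs Keq = 2.5610e-05 ⇒ Q>K, reverse
Step 1:
                   J          X          G          E
  I           0.8515      2.786      8.612      0.196
  C           0.1941    -0.1294    -0.1941    -0.1941
  E            1.046      2.657      8.418   0.001909
  solve Keq expr → x = -0.0647; check Q = 2.5610e-05
Then add 1.86 M of G.
Step 2:
                   J          X          G          E
  I            1.046      2.657      10.28   0.001909
  C       3.4476e-04 -2.2984e-04 -3.4476e-04 -3.4476e-04
  E            1.046      2.656      10.28   0.001564
  solve Keq expr → x = -1.1492e-04; check Q = 2.5610e-05
Then add 0.03656 M of E.
Step 3:
                   J          X          G          E
  I            1.046      2.656      10.28    0.03812
  C          0.03649   -0.02433   -0.03649   -0.03649
  E            1.082      2.632      10.24   0.001634
  solve Keq expr → x = -0.01216; check Q = 2.5610e-05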